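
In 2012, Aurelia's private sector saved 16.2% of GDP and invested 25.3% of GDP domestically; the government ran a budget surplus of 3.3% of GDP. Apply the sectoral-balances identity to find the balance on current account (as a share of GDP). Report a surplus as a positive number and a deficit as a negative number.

By the sectoral-balances identity, CA = (S_private - I) + (T - G).
Private balance = 16.2 - 25.3 = -9.1
Government balance (T - G) = 3.3
CA = -9.1 + 3.3 = -5.8

-5.8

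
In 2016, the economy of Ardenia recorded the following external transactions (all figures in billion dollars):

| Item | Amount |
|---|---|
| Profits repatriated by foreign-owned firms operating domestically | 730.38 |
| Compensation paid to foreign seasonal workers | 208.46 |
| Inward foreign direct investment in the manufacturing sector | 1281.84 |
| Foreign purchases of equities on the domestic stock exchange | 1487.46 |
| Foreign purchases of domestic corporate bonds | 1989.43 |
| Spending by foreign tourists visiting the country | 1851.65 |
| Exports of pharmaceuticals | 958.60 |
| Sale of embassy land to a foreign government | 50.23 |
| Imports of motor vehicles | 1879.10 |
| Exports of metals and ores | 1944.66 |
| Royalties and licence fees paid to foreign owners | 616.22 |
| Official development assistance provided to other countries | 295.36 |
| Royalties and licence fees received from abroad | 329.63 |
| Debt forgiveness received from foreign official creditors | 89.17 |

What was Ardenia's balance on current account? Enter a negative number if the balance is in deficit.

1355.02

Goods: 958.60 + 1944.66 - 1879.10 = 1024.16
Services: 1851.65 - 616.22 + 329.63 = 1565.06
Primary income: -730.38 - 208.46 = -938.84
Secondary income: -295.36
Current account = 1024.16 + 1565.06 + (-938.84) + (-295.36) = 1355.02
(Excluded from the current account — financial account: inward foreign direct investment in the manufacturing sector 1281.84, foreign purchases of equities on the domestic stock exchange 1487.46, foreign purchases of domestic corporate bonds 1989.43; capital account: sale of embassy land to a foreign government 50.23, debt forgiveness received from foreign official creditors 89.17.)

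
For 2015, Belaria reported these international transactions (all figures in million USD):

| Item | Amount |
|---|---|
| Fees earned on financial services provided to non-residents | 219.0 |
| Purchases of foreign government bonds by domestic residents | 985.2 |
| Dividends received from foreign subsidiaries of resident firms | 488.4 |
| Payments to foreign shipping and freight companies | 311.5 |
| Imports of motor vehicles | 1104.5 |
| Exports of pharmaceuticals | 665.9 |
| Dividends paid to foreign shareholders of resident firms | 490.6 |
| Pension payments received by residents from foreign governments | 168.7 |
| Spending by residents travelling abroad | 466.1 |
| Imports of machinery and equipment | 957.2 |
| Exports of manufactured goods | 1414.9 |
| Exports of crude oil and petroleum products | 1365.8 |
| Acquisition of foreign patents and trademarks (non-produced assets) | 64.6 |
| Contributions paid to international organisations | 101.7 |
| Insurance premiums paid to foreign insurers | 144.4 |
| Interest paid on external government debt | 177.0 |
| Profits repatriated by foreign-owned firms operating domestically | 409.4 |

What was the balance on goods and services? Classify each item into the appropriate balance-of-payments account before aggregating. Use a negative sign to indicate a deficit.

Goods: 1414.9 + 665.9 - 1104.5 - 957.2 + 1365.8 = 1384.9
Services: 219.0 - 466.1 - 144.4 - 311.5 = -703.0
Trade balance = 1384.9 + (-703.0) = 681.9
(Excluded from the trade balance — financial account: purchases of foreign government bonds by domestic residents 985.2; primary income: dividends received from foreign subsidiaries of resident firms 488.4, dividends paid to foreign shareholders of resident firms 490.6, interest paid on external government debt 177.0, profits repatriated by foreign-owned firms operating domestically 409.4; secondary income: pension payments received by residents from foreign governments 168.7, contributions paid to international organisations 101.7; capital account: acquisition of foreign patents and trademarks (non-produced assets) 64.6.)

681.9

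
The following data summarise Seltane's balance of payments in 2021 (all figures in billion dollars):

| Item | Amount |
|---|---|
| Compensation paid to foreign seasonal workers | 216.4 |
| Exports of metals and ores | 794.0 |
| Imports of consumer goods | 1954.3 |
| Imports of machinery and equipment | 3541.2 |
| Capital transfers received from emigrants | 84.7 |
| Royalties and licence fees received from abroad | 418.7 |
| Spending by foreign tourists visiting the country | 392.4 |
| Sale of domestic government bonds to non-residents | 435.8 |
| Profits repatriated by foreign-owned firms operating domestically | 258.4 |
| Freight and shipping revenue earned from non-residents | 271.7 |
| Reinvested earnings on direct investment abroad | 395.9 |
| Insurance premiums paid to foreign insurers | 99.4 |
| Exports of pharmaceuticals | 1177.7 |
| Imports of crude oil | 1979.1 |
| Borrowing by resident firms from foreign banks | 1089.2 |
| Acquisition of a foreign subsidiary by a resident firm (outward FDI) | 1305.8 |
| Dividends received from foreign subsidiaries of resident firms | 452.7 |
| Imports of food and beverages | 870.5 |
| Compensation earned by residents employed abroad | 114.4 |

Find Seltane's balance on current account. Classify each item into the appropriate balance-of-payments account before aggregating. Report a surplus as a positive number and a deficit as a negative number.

Goods: -870.5 - 1954.3 - 3541.2 - 1979.1 + 1177.7 + 794.0 = -6373.4
Services: 392.4 + 271.7 + 418.7 - 99.4 = 983.4
Primary income: 114.4 + 452.7 + 395.9 - 258.4 - 216.4 = 488.2
Current account = (-6373.4) + 983.4 + 488.2 = -4901.8
(Excluded from the current account — capital account: capital transfers received from emigrants 84.7; financial account: sale of domestic government bonds to non-residents 435.8, borrowing by resident firms from foreign banks 1089.2, acquisition of a foreign subsidiary by a resident firm (outward FDI) 1305.8.)

-4901.8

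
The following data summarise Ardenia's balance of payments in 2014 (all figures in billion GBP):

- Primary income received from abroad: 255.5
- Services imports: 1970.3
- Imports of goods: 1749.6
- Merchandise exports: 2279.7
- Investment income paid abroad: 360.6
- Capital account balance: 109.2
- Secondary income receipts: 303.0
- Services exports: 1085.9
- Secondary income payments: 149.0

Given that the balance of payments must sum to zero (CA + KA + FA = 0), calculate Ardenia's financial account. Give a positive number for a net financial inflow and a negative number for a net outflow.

Goods balance = 2279.7 - 1749.6 = 530.1
Services balance = 1085.9 - 1970.3 = -884.4
Trade balance (goods + services) = 530.1 + (-884.4) = -354.3
Net primary income = 255.5 - 360.6 = -105.1
Net secondary income = 303.0 - 149.0 = 154.0
Current account = -354.3 + (-105.1) + 154.0 = -305.4
Financial account = -(-305.4 + 109.2) = 196.2

196.2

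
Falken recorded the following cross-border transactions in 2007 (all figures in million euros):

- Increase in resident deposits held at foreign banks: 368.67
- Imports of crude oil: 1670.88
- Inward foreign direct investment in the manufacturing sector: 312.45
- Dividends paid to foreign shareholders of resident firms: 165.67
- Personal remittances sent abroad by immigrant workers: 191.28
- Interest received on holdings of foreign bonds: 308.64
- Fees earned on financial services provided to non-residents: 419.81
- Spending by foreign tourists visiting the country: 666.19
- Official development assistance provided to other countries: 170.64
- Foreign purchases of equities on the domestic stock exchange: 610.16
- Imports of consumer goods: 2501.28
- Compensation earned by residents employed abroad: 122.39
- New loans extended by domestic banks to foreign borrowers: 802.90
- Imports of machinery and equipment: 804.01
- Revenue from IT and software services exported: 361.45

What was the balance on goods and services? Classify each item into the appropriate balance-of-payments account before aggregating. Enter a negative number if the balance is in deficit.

Goods: -804.01 - 2501.28 - 1670.88 = -4976.17
Services: 666.19 + 419.81 + 361.45 = 1447.45
Trade balance = -4976.17 + 1447.45 = -3528.72
(Excluded from the trade balance — financial account: increase in resident deposits held at foreign banks 368.67, inward foreign direct investment in the manufacturing sector 312.45, foreign purchases of equities on the domestic stock exchange 610.16, new loans extended by domestic banks to foreign borrowers 802.90; primary income: dividends paid to foreign shareholders of resident firms 165.67, interest received on holdings of foreign bonds 308.64, compensation earned by residents employed abroad 122.39; secondary income: personal remittances sent abroad by immigrant workers 191.28, official development assistance provided to other countries 170.64.)

-3528.72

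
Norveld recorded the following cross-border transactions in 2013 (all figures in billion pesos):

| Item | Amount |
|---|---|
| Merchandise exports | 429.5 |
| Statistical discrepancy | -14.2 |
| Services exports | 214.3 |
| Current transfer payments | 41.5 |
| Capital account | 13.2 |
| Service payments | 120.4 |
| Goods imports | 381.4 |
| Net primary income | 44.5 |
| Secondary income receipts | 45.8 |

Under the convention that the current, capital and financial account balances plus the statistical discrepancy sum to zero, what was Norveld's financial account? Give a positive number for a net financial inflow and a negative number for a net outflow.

-189.8

Goods balance = 429.5 - 381.4 = 48.1
Services balance = 214.3 - 120.4 = 93.9
Trade balance (goods + services) = 48.1 + 93.9 = 142.0
Net primary income = 44.5
Net secondary income = 45.8 - 41.5 = 4.3
Current account = 142.0 + 44.5 + 4.3 = 190.8
Financial account = -(190.8 + 13.2 + (-14.2)) = -189.8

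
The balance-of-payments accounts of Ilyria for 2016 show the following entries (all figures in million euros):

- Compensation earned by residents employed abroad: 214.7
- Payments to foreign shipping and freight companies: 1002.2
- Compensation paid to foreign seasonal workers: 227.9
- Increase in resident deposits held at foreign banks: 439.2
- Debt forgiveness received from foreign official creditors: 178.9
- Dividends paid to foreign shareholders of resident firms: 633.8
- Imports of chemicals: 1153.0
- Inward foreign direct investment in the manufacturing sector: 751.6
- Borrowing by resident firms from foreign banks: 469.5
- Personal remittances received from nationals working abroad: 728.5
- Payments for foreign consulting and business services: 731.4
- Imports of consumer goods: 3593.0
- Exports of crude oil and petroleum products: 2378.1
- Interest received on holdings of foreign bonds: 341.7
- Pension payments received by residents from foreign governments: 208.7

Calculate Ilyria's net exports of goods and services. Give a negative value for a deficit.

Goods: -1153.0 + 2378.1 - 3593.0 = -2367.9
Services: -1002.2 - 731.4 = -1733.6
Trade balance = -2367.9 + (-1733.6) = -4101.5
(Excluded from the trade balance — primary income: compensation earned by residents employed abroad 214.7, compensation paid to foreign seasonal workers 227.9, dividends paid to foreign shareholders of resident firms 633.8, interest received on holdings of foreign bonds 341.7; financial account: increase in resident deposits held at foreign banks 439.2, inward foreign direct investment in the manufacturing sector 751.6, borrowing by resident firms from foreign banks 469.5; capital account: debt forgiveness received from foreign official creditors 178.9; secondary income: personal remittances received from nationals working abroad 728.5, pension payments received by residents from foreign governments 208.7.)

-4101.5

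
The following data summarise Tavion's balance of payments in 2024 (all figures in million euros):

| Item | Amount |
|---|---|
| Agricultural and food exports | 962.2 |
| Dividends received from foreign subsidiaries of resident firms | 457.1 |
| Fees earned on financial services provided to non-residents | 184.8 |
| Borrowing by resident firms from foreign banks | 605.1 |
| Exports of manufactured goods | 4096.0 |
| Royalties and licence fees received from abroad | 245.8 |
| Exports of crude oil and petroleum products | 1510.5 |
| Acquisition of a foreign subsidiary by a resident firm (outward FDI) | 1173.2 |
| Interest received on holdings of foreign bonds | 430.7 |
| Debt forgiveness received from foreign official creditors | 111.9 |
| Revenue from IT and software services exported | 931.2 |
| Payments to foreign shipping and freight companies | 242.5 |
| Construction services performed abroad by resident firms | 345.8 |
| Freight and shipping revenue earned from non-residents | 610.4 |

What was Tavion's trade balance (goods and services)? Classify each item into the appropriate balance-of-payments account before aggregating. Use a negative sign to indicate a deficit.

Goods: 962.2 + 1510.5 + 4096.0 = 6568.7
Services: 610.4 + 245.8 + 345.8 - 242.5 + 931.2 + 184.8 = 2075.5
Trade balance = 6568.7 + 2075.5 = 8644.2
(Excluded from the trade balance — primary income: dividends received from foreign subsidiaries of resident firms 457.1, interest received on holdings of foreign bonds 430.7; financial account: borrowing by resident firms from foreign banks 605.1, acquisition of a foreign subsidiary by a resident firm (outward FDI) 1173.2; capital account: debt forgiveness received from foreign official creditors 111.9.)

8644.2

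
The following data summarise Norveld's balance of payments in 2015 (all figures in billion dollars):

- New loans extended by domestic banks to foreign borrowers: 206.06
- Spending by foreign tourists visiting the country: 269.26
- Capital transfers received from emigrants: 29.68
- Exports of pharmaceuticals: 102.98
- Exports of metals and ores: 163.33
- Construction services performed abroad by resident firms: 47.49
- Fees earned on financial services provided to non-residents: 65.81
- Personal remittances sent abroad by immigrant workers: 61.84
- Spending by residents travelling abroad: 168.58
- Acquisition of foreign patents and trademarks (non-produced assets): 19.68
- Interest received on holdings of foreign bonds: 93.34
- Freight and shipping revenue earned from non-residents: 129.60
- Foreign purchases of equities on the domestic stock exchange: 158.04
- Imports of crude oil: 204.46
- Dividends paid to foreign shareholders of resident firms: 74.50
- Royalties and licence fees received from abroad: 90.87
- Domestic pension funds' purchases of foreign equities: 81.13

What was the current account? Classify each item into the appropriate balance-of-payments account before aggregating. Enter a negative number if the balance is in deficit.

Goods: 102.98 + 163.33 - 204.46 = 61.85
Services: 90.87 + 47.49 + 269.26 + 129.60 - 168.58 + 65.81 = 434.45
Primary income: 93.34 - 74.50 = 18.84
Secondary income: -61.84
Current account = 61.85 + 434.45 + 18.84 + (-61.84) = 453.30
(Excluded from the current account — financial account: new loans extended by domestic banks to foreign borrowers 206.06, foreign purchases of equities on the domestic stock exchange 158.04, domestic pension funds' purchases of foreign equities 81.13; capital account: capital transfers received from emigrants 29.68, acquisition of foreign patents and trademarks (non-produced assets) 19.68.)

453.30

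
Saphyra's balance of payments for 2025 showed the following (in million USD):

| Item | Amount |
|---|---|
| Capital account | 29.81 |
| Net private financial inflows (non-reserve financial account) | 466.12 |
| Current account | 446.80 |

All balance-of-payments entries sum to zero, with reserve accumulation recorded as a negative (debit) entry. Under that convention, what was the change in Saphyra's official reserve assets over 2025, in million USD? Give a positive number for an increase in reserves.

942.73

Official reserve transactions balance = -(446.80 + 29.81 + 466.12) = -942.73
An accumulation of reserves is recorded as a debit (negative entry), so the change in the stock of reserves is the negative of that balance.
Change in official reserves = -(-942.73) = 942.73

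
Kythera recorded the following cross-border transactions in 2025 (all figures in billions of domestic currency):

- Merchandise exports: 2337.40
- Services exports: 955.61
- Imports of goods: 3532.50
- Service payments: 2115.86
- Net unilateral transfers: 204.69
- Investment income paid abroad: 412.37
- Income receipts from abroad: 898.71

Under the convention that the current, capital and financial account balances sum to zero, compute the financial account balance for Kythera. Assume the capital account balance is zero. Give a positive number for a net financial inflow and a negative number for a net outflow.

Goods balance = 2337.40 - 3532.50 = -1195.10
Services balance = 955.61 - 2115.86 = -1160.25
Trade balance (goods + services) = -1195.10 + (-1160.25) = -2355.35
Net primary income = 898.71 - 412.37 = 486.34
Net secondary income = 204.69
Current account = -2355.35 + 486.34 + 204.69 = -1664.32
Financial account = -(-1664.32) = 1664.32

1664.32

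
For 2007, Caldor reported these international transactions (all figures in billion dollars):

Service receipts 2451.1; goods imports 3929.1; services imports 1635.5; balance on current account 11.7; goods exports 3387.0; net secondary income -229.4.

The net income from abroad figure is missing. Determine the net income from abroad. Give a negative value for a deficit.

Current account = goods balance + services balance + net primary income + net secondary income
Sum of the known components = 44.1
Net income from abroad = CA - (known components) = 11.7 - 44.1 = -32.4

-32.4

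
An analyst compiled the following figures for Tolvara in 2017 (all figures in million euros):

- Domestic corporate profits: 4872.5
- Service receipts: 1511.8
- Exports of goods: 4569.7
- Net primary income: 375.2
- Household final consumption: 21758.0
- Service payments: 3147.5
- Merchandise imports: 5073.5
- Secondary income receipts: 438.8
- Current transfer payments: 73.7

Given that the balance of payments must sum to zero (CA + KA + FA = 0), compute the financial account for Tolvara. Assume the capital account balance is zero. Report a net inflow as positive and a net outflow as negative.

Goods balance = 4569.7 - 5073.5 = -503.8
Services balance = 1511.8 - 3147.5 = -1635.7
Trade balance (goods + services) = -503.8 + (-1635.7) = -2139.5
Net primary income = 375.2
Net secondary income = 438.8 - 73.7 = 365.1
Current account = -2139.5 + 375.2 + 365.1 = -1399.2
Financial account = -(-1399.2) = 1399.2

1399.2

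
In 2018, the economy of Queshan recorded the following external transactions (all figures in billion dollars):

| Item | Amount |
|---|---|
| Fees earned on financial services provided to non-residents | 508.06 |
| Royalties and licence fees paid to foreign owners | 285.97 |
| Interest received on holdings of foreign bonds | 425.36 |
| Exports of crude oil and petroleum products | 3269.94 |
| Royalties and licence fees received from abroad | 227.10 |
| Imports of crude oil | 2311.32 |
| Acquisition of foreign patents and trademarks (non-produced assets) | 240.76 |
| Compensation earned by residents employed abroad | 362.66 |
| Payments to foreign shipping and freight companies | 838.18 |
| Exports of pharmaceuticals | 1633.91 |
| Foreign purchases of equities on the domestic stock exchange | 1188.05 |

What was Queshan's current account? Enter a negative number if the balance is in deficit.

Goods: 1633.91 - 2311.32 + 3269.94 = 2592.53
Services: 508.06 - 838.18 + 227.10 - 285.97 = -388.99
Primary income: 362.66 + 425.36 = 788.02
Current account = 2592.53 + (-388.99) + 788.02 = 2991.56
(Excluded from the current account — capital account: acquisition of foreign patents and trademarks (non-produced assets) 240.76; financial account: foreign purchases of equities on the domestic stock exchange 1188.05.)

2991.56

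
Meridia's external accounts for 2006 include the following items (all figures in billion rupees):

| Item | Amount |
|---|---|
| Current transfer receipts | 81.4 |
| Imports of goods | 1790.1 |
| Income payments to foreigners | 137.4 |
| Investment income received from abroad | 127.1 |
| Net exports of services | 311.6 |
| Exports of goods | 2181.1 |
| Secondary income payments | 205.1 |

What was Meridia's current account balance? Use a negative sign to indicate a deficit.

568.6

Goods balance = 2181.1 - 1790.1 = 391.0
Services balance = 311.6
Trade balance (goods + services) = 391.0 + 311.6 = 702.6
Net primary income = 127.1 - 137.4 = -10.3
Net secondary income = 81.4 - 205.1 = -123.7
Current account = 702.6 + (-10.3) + (-123.7) = 568.6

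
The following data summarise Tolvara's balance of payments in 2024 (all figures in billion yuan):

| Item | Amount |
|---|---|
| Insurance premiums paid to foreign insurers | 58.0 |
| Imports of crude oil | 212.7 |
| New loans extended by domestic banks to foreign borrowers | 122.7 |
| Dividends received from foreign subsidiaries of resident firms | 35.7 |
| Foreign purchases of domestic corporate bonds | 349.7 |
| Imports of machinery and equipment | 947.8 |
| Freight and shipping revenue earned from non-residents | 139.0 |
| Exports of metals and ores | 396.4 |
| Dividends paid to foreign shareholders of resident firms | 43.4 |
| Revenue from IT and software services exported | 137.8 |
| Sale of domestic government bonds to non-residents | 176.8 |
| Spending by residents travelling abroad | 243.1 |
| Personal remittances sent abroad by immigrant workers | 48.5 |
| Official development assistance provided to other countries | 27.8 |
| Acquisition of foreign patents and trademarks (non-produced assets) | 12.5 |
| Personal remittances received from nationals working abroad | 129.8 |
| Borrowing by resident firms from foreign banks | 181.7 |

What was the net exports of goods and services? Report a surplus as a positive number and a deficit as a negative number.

Goods: -212.7 - 947.8 + 396.4 = -764.1
Services: 139.0 + 137.8 - 58.0 - 243.1 = -24.3
Trade balance = -764.1 + (-24.3) = -788.4
(Excluded from the trade balance — financial account: new loans extended by domestic banks to foreign borrowers 122.7, foreign purchases of domestic corporate bonds 349.7, sale of domestic government bonds to non-residents 176.8, borrowing by resident firms from foreign banks 181.7; primary income: dividends received from foreign subsidiaries of resident firms 35.7, dividends paid to foreign shareholders of resident firms 43.4; secondary income: personal remittances sent abroad by immigrant workers 48.5, official development assistance provided to other countries 27.8, personal remittances received from nationals working abroad 129.8; capital account: acquisition of foreign patents and trademarks (non-produced assets) 12.5.)

-788.4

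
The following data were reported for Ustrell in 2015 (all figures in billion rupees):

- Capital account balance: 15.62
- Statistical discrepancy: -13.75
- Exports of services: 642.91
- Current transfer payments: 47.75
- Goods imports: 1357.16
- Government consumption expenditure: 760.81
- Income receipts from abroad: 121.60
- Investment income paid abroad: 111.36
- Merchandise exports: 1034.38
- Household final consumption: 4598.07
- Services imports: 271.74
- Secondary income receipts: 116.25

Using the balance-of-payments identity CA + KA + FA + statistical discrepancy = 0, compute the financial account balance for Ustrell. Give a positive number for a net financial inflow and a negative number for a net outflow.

-129.00

Goods balance = 1034.38 - 1357.16 = -322.78
Services balance = 642.91 - 271.74 = 371.17
Trade balance (goods + services) = -322.78 + 371.17 = 48.39
Net primary income = 121.60 - 111.36 = 10.24
Net secondary income = 116.25 - 47.75 = 68.50
Current account = 48.39 + 10.24 + 68.50 = 127.13
Financial account = -(127.13 + 15.62 + (-13.75)) = -129.00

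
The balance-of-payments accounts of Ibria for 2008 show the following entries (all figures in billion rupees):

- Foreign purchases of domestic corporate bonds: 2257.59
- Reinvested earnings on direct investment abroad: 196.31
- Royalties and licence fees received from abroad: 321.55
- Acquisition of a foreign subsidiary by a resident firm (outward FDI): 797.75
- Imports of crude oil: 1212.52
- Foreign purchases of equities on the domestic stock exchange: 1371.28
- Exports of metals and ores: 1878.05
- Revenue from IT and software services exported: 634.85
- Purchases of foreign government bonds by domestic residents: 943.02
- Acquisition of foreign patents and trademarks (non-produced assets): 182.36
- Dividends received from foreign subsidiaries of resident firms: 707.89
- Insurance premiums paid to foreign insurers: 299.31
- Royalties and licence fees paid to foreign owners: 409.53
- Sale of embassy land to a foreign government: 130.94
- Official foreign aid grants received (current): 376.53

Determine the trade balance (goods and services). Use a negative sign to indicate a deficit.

913.09

Goods: -1212.52 + 1878.05 = 665.53
Services: 634.85 - 299.31 + 321.55 - 409.53 = 247.56
Trade balance = 665.53 + 247.56 = 913.09
(Excluded from the trade balance — financial account: foreign purchases of domestic corporate bonds 2257.59, acquisition of a foreign subsidiary by a resident firm (outward FDI) 797.75, foreign purchases of equities on the domestic stock exchange 1371.28, purchases of foreign government bonds by domestic residents 943.02; primary income: reinvested earnings on direct investment abroad 196.31, dividends received from foreign subsidiaries of resident firms 707.89; capital account: acquisition of foreign patents and trademarks (non-produced assets) 182.36, sale of embassy land to a foreign government 130.94; secondary income: official foreign aid grants received (current) 376.53.)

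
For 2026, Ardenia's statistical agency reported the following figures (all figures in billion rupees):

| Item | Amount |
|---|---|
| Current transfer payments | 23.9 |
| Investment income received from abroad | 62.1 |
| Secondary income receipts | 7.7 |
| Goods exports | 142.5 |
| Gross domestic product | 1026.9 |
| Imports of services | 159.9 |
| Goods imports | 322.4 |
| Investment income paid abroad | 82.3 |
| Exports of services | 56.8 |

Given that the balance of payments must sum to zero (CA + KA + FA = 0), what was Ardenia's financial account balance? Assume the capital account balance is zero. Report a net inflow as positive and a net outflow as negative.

Goods balance = 142.5 - 322.4 = -179.9
Services balance = 56.8 - 159.9 = -103.1
Trade balance (goods + services) = -179.9 + (-103.1) = -283.0
Net primary income = 62.1 - 82.3 = -20.2
Net secondary income = 7.7 - 23.9 = -16.2
Current account = -283.0 + (-20.2) + (-16.2) = -319.4
Financial account = -(-319.4) = 319.4

319.4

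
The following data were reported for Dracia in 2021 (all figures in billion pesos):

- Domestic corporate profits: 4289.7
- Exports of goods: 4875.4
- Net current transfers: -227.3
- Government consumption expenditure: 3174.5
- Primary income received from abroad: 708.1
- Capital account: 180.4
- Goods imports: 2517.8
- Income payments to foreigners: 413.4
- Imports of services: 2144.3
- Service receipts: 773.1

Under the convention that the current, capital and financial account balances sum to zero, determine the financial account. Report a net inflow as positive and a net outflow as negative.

-1234.2

Goods balance = 4875.4 - 2517.8 = 2357.6
Services balance = 773.1 - 2144.3 = -1371.2
Trade balance (goods + services) = 2357.6 + (-1371.2) = 986.4
Net primary income = 708.1 - 413.4 = 294.7
Net secondary income = -227.3
Current account = 986.4 + 294.7 + (-227.3) = 1053.8
Financial account = -(1053.8 + 180.4) = -1234.2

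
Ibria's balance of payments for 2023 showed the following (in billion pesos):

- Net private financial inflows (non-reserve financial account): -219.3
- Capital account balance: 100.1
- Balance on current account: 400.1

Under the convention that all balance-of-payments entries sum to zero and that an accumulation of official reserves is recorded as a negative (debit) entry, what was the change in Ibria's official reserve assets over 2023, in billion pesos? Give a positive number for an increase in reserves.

Official reserve transactions balance = -(400.1 + 100.1 + (-219.3)) = -280.9
An accumulation of reserves is recorded as a debit (negative entry), so the change in the stock of reserves is the negative of that balance.
Change in official reserves = -(-280.9) = 280.9

280.9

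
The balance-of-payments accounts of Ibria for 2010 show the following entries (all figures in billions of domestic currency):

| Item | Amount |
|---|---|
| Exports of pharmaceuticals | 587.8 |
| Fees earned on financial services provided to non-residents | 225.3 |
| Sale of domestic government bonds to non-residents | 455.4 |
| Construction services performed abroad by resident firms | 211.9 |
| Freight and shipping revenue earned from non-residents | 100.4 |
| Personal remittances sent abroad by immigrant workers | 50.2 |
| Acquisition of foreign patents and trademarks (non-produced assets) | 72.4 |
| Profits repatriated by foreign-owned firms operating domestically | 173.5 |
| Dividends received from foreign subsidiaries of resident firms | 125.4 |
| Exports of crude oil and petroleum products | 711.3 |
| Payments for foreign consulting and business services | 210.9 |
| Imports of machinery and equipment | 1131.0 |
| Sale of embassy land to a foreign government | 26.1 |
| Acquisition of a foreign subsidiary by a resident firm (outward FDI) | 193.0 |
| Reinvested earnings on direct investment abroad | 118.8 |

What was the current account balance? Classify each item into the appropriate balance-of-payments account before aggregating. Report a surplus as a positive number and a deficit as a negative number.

Goods: 711.3 + 587.8 - 1131.0 = 168.1
Services: -210.9 + 100.4 + 225.3 + 211.9 = 326.7
Primary income: 125.4 + 118.8 - 173.5 = 70.7
Secondary income: -50.2
Current account = 168.1 + 326.7 + 70.7 + (-50.2) = 515.3
(Excluded from the current account — financial account: sale of domestic government bonds to non-residents 455.4, acquisition of a foreign subsidiary by a resident firm (outward FDI) 193.0; capital account: acquisition of foreign patents and trademarks (non-produced assets) 72.4, sale of embassy land to a foreign government 26.1.)

515.3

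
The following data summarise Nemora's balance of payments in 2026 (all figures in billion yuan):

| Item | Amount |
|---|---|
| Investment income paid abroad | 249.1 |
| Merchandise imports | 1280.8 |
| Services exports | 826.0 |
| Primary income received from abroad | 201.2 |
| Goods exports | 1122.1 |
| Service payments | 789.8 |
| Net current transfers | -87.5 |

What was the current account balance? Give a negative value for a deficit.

Goods balance = 1122.1 - 1280.8 = -158.7
Services balance = 826.0 - 789.8 = 36.2
Trade balance (goods + services) = -158.7 + 36.2 = -122.5
Net primary income = 201.2 - 249.1 = -47.9
Net secondary income = -87.5
Current account = -122.5 + (-47.9) + (-87.5) = -257.9

-257.9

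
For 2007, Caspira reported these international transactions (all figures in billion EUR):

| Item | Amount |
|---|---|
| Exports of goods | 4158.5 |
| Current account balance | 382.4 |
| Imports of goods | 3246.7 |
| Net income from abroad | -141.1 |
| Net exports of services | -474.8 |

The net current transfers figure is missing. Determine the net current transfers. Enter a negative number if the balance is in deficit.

Current account = goods balance + services balance + net primary income + net secondary income
Sum of the known components = 295.9
Net current transfers = CA - (known components) = 382.4 - 295.9 = 86.5

86.5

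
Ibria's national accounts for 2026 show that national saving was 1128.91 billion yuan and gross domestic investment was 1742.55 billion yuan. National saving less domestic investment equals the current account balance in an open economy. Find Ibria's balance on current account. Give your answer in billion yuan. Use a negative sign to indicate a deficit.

-613.64

CA = S - I = 1128.91 - 1742.55 = -613.64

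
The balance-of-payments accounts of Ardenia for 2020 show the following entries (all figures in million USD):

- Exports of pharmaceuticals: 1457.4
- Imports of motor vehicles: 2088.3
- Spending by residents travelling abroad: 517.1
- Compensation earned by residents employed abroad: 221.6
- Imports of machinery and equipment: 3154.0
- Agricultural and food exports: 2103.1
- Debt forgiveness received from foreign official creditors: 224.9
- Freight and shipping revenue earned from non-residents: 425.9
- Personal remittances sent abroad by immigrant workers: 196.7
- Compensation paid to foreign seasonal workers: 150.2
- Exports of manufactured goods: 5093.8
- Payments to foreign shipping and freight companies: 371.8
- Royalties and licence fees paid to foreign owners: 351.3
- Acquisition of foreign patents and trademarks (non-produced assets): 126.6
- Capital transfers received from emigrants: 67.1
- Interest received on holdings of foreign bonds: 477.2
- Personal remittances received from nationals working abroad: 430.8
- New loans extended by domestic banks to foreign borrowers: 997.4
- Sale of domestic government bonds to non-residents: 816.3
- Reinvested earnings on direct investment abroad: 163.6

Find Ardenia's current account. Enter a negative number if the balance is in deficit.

3544.0

Goods: -3154.0 + 1457.4 + 2103.1 - 2088.3 + 5093.8 = 3412.0
Services: -517.1 - 371.8 + 425.9 - 351.3 = -814.3
Primary income: -150.2 + 163.6 + 477.2 + 221.6 = 712.2
Secondary income: -196.7 + 430.8 = 234.1
Current account = 3412.0 + (-814.3) + 712.2 + 234.1 = 3544.0
(Excluded from the current account — capital account: debt forgiveness received from foreign official creditors 224.9, acquisition of foreign patents and trademarks (non-produced assets) 126.6, capital transfers received from emigrants 67.1; financial account: new loans extended by domestic banks to foreign borrowers 997.4, sale of domestic government bonds to non-residents 816.3.)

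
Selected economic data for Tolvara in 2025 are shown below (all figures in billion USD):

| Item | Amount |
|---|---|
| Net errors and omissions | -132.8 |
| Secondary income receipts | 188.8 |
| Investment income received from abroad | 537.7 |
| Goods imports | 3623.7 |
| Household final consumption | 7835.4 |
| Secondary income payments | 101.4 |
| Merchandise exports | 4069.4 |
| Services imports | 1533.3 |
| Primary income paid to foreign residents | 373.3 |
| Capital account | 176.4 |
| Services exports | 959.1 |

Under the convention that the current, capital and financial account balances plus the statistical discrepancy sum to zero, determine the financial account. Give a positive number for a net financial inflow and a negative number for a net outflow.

Goods balance = 4069.4 - 3623.7 = 445.7
Services balance = 959.1 - 1533.3 = -574.2
Trade balance (goods + services) = 445.7 + (-574.2) = -128.5
Net primary income = 537.7 - 373.3 = 164.4
Net secondary income = 188.8 - 101.4 = 87.4
Current account = -128.5 + 164.4 + 87.4 = 123.3
Financial account = -(123.3 + 176.4 + (-132.8)) = -166.9

-166.9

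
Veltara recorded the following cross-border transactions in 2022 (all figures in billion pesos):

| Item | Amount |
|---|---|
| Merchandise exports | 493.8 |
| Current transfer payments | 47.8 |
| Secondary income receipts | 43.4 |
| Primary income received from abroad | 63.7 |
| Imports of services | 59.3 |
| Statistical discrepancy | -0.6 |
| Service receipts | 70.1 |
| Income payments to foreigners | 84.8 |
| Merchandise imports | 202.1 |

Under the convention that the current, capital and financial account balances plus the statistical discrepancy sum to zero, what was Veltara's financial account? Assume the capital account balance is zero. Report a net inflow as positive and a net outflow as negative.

-276.4

Goods balance = 493.8 - 202.1 = 291.7
Services balance = 70.1 - 59.3 = 10.8
Trade balance (goods + services) = 291.7 + 10.8 = 302.5
Net primary income = 63.7 - 84.8 = -21.1
Net secondary income = 43.4 - 47.8 = -4.4
Current account = 302.5 + (-21.1) + (-4.4) = 277.0
Financial account = -(277.0 + (-0.6)) = -276.4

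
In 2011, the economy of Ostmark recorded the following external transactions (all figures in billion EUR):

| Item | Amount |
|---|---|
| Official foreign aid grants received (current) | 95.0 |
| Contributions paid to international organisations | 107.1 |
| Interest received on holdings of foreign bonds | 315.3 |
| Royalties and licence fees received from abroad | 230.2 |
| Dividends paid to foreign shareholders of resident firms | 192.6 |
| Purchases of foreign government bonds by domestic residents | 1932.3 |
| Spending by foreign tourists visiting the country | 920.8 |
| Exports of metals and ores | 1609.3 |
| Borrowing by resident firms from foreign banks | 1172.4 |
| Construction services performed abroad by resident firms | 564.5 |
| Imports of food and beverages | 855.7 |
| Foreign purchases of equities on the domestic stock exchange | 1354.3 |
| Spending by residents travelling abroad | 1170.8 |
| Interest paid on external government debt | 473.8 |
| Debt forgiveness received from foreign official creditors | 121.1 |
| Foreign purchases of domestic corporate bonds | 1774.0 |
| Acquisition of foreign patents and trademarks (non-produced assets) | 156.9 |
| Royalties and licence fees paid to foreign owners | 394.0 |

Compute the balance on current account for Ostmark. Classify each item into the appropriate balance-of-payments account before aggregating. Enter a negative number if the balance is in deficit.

Goods: -855.7 + 1609.3 = 753.6
Services: -394.0 + 920.8 + 230.2 + 564.5 - 1170.8 = 150.7
Primary income: -192.6 - 473.8 + 315.3 = -351.1
Secondary income: -107.1 + 95.0 = -12.1
Current account = 753.6 + 150.7 + (-351.1) + (-12.1) = 541.1
(Excluded from the current account — financial account: purchases of foreign government bonds by domestic residents 1932.3, borrowing by resident firms from foreign banks 1172.4, foreign purchases of equities on the domestic stock exchange 1354.3, foreign purchases of domestic corporate bonds 1774.0; capital account: debt forgiveness received from foreign official creditors 121.1, acquisition of foreign patents and trademarks (non-produced assets) 156.9.)

541.1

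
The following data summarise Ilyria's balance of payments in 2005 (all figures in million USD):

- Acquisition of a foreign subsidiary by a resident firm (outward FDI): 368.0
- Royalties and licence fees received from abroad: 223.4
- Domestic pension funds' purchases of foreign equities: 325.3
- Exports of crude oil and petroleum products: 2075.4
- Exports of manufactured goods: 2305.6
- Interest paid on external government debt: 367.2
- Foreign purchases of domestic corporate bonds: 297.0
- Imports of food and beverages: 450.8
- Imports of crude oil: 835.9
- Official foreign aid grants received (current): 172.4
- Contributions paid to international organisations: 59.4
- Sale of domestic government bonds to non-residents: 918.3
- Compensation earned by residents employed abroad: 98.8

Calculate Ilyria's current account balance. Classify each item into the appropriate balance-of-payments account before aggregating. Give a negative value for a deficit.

Goods: 2305.6 - 835.9 - 450.8 + 2075.4 = 3094.3
Services: 223.4
Primary income: -367.2 + 98.8 = -268.4
Secondary income: 172.4 - 59.4 = 113.0
Current account = 3094.3 + 223.4 + (-268.4) + 113.0 = 3162.3
(Excluded from the current account — financial account: acquisition of a foreign subsidiary by a resident firm (outward FDI) 368.0, domestic pension funds' purchases of foreign equities 325.3, foreign purchases of domestic corporate bonds 297.0, sale of domestic government bonds to non-residents 918.3.)

3162.3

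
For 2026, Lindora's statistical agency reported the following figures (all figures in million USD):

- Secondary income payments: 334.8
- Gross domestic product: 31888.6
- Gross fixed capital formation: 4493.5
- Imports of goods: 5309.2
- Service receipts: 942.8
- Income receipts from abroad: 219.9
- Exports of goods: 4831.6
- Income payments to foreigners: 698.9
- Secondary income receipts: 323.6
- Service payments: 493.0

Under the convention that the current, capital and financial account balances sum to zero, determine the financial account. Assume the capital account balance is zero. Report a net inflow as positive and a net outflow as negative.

Goods balance = 4831.6 - 5309.2 = -477.6
Services balance = 942.8 - 493.0 = 449.8
Trade balance (goods + services) = -477.6 + 449.8 = -27.8
Net primary income = 219.9 - 698.9 = -479.0
Net secondary income = 323.6 - 334.8 = -11.2
Current account = -27.8 + (-479.0) + (-11.2) = -518.0
Financial account = -(-518.0) = 518.0

518.0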